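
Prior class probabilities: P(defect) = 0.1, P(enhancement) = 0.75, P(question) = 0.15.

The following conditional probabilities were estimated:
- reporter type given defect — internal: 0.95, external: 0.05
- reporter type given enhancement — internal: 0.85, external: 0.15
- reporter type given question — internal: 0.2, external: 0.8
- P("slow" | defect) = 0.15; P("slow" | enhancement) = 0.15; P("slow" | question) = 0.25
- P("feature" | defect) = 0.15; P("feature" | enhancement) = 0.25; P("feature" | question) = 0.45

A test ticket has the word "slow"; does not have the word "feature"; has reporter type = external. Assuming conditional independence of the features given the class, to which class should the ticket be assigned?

question

defect: 0.1 × 0.05 × 0.15 × (1−0.15) = 0.0006375
enhancement: 0.75 × 0.15 × 0.15 × (1−0.25) = 0.01265625
question: 0.15 × 0.8 × 0.25 × (1−0.45) = 0.0165
Highest score → question.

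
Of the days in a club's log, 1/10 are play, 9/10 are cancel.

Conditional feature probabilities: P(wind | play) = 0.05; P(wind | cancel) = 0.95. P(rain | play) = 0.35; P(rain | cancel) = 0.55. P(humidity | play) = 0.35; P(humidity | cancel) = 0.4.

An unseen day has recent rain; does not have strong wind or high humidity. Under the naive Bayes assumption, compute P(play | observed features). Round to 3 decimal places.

0.593

play: 0.1 × (1−0.05) × 0.35 × (1−0.35) = 0.0216125
cancel: 0.9 × (1−0.95) × 0.55 × (1−0.4) = 0.01485
P(play | x) = 0.0216125 / 0.0364625 ≈ 0.593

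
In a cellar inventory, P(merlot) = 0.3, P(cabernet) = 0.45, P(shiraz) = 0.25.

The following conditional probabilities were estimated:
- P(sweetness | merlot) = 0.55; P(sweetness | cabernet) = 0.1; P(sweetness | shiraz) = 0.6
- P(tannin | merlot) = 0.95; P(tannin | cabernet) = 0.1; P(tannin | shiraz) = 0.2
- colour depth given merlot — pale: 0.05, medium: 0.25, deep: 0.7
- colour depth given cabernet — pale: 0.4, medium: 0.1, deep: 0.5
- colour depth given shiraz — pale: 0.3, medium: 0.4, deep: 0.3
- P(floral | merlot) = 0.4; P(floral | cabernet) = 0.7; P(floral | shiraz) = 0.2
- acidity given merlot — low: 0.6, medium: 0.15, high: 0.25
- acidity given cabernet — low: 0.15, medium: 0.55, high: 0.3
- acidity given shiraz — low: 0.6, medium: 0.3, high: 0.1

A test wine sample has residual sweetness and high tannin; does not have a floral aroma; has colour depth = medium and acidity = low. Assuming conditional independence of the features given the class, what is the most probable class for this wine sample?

merlot

merlot: 0.3 × 0.55 × 0.95 × 0.25 × (1−0.4) × 0.6 = 0.0141075
cabernet: 0.45 × 0.1 × 0.1 × 0.1 × (1−0.7) × 0.15 = 0.00002025
shiraz: 0.25 × 0.6 × 0.2 × 0.4 × (1−0.2) × 0.6 = 0.00576
Highest score → merlot.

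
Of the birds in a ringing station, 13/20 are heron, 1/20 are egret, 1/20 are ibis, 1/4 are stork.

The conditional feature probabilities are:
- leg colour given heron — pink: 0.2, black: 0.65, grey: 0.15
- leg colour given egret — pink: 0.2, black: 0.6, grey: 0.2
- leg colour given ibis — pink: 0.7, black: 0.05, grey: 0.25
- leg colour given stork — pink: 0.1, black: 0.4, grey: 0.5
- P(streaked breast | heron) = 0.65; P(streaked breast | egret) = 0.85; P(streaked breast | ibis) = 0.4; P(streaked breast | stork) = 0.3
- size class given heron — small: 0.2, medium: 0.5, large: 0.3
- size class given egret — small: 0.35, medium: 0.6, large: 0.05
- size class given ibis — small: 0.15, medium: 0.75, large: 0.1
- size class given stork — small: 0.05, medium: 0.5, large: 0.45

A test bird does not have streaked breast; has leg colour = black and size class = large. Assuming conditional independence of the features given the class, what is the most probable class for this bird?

heron

heron: 0.65 × 0.65 × (1−0.65) × 0.3 = 0.0443625
egret: 0.05 × 0.6 × (1−0.85) × 0.05 = 0.000225
ibis: 0.05 × 0.05 × (1−0.4) × 0.1 = 0.00015
stork: 0.25 × 0.4 × (1−0.3) × 0.45 = 0.0315
Highest score → heron.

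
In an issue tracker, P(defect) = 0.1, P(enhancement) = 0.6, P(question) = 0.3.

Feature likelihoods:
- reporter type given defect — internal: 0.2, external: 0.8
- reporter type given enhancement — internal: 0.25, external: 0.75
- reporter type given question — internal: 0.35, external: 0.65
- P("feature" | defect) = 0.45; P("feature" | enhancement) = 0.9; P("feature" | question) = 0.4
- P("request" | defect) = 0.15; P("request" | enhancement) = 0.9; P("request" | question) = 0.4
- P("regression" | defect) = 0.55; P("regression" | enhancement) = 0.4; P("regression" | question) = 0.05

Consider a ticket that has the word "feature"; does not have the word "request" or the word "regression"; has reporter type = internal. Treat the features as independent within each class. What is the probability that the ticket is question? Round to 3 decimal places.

defect: 0.1 × 0.2 × 0.45 × (1−0.15) × (1−0.55) = 0.0034425
enhancement: 0.6 × 0.25 × 0.9 × (1−0.9) × (1−0.4) = 0.0081
question: 0.3 × 0.35 × 0.4 × (1−0.4) × (1−0.05) = 0.02394
P(question | x) = 0.02394 / 0.0354825 ≈ 0.675

0.675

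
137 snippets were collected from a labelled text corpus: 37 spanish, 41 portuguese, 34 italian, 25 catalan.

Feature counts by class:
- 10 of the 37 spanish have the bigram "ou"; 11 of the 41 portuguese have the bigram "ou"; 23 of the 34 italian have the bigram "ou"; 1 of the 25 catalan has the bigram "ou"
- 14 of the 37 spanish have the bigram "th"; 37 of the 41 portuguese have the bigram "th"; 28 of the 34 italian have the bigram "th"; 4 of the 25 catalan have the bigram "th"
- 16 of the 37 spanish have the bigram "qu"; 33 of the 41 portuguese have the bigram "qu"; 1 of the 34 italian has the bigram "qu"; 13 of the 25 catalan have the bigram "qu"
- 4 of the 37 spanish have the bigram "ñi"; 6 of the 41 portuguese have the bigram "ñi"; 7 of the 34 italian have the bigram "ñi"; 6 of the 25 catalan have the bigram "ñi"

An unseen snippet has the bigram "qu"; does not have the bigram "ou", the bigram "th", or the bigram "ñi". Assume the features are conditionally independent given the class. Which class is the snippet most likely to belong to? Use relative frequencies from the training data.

spanish: (37/137) × (27/37) × (23/37) × (16/37) × (33/37) ≈ 0.0472498
portuguese: (41/137) × (30/41) × (4/41) × (33/41) × (35/41) ≈ 0.0146788
italian: (34/137) × (11/34) × (6/34) × (1/34) × (27/34) ≈ 0.000330941
catalan: (25/137) × (24/25) × (21/25) × (13/25) × (19/25) ≈ 0.058155
Highest score → catalan.

catalan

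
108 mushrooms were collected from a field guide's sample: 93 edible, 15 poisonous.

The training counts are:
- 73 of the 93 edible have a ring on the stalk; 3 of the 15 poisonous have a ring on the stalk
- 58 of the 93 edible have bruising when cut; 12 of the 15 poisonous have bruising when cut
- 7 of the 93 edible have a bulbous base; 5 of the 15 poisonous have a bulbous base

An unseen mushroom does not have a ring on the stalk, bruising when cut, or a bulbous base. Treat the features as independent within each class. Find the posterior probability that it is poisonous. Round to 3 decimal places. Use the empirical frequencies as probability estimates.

edible: (93/108) × (20/93) × (35/93) × (86/93) ≈ 0.0644476
poisonous: (15/108) × (12/15) × (3/15) × (10/15) ≈ 0.0148148
P(poisonous | x) = 0.0148148 / 0.0792624 ≈ 0.187

0.187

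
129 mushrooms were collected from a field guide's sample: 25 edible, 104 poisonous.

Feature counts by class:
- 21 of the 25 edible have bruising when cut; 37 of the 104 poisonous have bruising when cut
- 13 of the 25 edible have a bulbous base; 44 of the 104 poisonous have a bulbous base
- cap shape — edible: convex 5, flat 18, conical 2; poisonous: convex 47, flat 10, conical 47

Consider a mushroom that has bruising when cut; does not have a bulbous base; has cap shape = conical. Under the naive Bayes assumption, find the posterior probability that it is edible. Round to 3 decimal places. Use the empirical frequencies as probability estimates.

edible: (25/129) × (21/25) × (12/25) × (2/25) ≈ 0.00625116
poisonous: (104/129) × (37/104) × (60/104) × (47/104) ≈ 0.0747815
P(edible | x) = 0.00625116 / 0.08103266 ≈ 0.077

0.077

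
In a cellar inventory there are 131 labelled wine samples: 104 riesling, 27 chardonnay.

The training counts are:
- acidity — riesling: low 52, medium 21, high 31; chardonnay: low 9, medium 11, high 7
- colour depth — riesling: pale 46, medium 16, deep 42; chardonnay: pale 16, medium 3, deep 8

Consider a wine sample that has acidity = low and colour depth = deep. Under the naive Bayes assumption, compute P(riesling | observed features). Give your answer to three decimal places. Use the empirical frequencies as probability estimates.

riesling: (104/131) × (52/104) × (42/104) ≈ 0.160305
chardonnay: (27/131) × (9/27) × (8/27) ≈ 0.0203562
P(riesling | x) = 0.160305 / 0.1806612 ≈ 0.887

0.887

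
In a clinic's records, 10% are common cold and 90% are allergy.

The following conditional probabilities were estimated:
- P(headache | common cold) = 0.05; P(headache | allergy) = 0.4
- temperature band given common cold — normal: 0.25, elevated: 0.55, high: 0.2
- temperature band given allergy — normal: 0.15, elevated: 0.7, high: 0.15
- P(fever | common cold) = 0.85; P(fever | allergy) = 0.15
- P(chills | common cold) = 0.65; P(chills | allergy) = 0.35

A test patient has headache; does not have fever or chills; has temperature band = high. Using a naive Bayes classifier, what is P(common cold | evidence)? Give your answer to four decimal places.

0.0018

common cold: 0.1 × 0.05 × 0.2 × (1−0.85) × (1−0.65) = 0.0000525
allergy: 0.9 × 0.4 × 0.15 × (1−0.15) × (1−0.35) = 0.029835
P(common cold | x) = 0.0000525 / 0.0298875 ≈ 0.0018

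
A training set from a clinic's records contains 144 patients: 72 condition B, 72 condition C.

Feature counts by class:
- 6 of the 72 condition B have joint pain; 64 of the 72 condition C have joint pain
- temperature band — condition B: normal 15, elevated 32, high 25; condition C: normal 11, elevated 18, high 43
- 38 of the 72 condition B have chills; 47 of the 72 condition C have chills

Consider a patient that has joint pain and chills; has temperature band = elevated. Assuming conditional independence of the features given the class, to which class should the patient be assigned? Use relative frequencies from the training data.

condition B: (72/144) × (6/72) × (32/72) × (38/72) ≈ 0.00977366
condition C: (72/144) × (64/72) × (18/72) × (47/72) ≈ 0.0725309
Highest score → condition C.

condition C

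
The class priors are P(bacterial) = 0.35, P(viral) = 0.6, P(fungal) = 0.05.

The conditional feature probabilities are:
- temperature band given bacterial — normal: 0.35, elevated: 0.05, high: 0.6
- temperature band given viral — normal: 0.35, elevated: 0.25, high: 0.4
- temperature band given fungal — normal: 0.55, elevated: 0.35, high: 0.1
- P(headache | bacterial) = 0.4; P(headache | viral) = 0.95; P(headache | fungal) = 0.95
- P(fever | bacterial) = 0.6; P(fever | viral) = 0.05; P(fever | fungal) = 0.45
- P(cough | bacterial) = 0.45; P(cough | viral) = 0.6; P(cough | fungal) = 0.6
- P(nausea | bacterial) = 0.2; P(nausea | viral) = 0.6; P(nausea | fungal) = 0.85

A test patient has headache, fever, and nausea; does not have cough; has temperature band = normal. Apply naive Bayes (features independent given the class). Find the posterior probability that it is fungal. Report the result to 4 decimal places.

bacterial: 0.35 × 0.35 × 0.4 × 0.6 × (1−0.45) × 0.2 = 0.003234
viral: 0.6 × 0.35 × 0.95 × 0.05 × (1−0.6) × 0.6 = 0.002394
fungal: 0.05 × 0.55 × 0.95 × 0.45 × (1−0.6) × 0.85 = 0.003997125
P(fungal | x) = 0.003997125 / 0.009625125 ≈ 0.4153

0.4153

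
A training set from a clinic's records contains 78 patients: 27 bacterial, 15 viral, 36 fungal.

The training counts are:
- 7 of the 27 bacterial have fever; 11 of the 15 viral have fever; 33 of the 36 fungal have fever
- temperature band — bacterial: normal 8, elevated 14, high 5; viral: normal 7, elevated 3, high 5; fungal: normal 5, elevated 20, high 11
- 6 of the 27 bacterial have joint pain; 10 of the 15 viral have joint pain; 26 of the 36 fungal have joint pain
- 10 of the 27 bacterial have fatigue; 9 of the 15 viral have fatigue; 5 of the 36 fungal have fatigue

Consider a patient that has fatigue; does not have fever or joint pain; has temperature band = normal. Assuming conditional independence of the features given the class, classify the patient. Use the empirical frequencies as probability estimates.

bacterial: (27/78) × (20/27) × (8/27) × (21/27) × (10/27) ≈ 0.0218853
viral: (15/78) × (4/15) × (7/15) × (5/15) × (9/15) ≈ 0.00478632
fungal: (36/78) × (3/36) × (5/36) × (10/36) × (5/36) ≈ 0.000206091
Highest score → bacterial.

bacterial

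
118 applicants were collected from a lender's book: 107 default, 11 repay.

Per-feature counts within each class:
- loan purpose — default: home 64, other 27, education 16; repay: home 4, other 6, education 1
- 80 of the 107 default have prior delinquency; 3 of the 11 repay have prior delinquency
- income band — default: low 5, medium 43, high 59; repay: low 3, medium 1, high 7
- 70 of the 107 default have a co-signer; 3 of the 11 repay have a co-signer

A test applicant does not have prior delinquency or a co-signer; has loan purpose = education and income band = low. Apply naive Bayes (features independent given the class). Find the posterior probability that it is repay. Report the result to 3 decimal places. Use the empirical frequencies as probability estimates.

default: (107/118) × (16/107) × (27/107) × (5/107) × (37/107) ≈ 0.000552869
repay: (11/118) × (1/11) × (8/11) × (3/11) × (8/11) ≈ 0.00122248
P(repay | x) = 0.00122248 / 0.001775349 ≈ 0.689

0.689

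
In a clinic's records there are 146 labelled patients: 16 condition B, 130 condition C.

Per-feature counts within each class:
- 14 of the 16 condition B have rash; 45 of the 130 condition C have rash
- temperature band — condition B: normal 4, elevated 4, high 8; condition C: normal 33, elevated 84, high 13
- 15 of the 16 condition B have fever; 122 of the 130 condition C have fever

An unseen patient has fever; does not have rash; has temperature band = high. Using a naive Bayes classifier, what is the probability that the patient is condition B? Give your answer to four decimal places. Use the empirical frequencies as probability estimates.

0.1052

condition B: (16/146) × (2/16) × (8/16) × (15/16) ≈ 0.00642123
condition C: (130/146) × (85/130) × (13/130) × (122/130) ≈ 0.0546365
P(condition B | x) = 0.00642123 / 0.06105773 ≈ 0.1052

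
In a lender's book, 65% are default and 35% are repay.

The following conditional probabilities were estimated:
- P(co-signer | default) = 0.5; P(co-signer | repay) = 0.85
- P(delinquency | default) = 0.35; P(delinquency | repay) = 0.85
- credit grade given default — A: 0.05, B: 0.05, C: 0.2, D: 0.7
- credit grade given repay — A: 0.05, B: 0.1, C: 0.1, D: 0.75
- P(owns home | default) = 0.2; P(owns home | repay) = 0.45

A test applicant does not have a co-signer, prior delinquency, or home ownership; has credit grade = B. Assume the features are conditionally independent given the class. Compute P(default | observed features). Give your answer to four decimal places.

default: 0.65 × (1−0.5) × (1−0.35) × 0.05 × (1−0.2) = 0.00845
repay: 0.35 × (1−0.85) × (1−0.85) × 0.1 × (1−0.45) = 0.000433125
P(default | x) = 0.00845 / 0.008883125 ≈ 0.9512

0.9512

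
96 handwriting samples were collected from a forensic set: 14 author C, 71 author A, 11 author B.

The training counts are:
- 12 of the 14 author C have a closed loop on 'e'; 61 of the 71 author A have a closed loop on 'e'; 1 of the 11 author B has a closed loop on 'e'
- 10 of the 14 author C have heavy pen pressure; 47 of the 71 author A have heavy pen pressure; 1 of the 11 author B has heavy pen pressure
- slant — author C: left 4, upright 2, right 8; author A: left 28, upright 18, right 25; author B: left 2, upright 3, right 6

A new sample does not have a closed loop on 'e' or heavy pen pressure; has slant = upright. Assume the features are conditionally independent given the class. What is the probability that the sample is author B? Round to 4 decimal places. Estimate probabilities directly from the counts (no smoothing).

0.7254

author C: (14/96) × (2/14) × (4/14) × (2/14) ≈ 0.00085034
author A: (71/96) × (10/71) × (24/71) × (18/71) ≈ 0.0089268
author B: (11/96) × (10/11) × (10/11) × (3/11) ≈ 0.0258264
P(author B | x) = 0.0258264 / 0.03560354 ≈ 0.7254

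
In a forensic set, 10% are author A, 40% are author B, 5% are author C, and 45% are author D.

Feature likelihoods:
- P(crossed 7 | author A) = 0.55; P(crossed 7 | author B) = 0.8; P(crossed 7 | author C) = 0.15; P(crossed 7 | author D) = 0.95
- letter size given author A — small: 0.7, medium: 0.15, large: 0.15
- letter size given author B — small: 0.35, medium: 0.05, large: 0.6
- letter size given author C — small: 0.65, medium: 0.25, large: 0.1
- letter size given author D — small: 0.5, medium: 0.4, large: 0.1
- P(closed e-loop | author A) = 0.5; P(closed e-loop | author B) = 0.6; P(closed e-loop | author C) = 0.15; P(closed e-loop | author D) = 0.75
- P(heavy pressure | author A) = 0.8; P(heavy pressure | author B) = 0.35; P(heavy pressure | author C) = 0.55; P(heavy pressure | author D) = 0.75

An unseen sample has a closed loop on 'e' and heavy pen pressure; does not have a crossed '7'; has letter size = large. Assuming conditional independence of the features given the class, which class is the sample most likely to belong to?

author A: 0.1 × (1−0.55) × 0.15 × 0.5 × 0.8 = 0.0027
author B: 0.4 × (1−0.8) × 0.6 × 0.6 × 0.35 = 0.01008
author C: 0.05 × (1−0.15) × 0.1 × 0.15 × 0.55 = 0.000350625
author D: 0.45 × (1−0.95) × 0.1 × 0.75 × 0.75 = 0.001265625
Highest score → author B.

author B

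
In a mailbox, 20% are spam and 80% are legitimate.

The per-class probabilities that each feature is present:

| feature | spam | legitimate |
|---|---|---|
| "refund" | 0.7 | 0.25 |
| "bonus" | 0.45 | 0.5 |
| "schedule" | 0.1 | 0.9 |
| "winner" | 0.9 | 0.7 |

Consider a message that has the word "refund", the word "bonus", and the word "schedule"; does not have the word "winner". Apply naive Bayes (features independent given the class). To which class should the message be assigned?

legitimate

spam: 0.2 × 0.7 × 0.45 × 0.1 × (1−0.9) = 0.00063
legitimate: 0.8 × 0.25 × 0.5 × 0.9 × (1−0.7) = 0.027
Highest score → legitimate.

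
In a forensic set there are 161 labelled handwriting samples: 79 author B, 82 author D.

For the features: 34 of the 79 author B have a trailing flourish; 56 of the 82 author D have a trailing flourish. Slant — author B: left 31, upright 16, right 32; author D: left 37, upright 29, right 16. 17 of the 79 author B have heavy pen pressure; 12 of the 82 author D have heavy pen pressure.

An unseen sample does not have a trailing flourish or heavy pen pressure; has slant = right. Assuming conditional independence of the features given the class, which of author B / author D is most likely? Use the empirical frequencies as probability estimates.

author B: (79/161) × (45/79) × (32/79) × (62/79) ≈ 0.0888534
author D: (82/161) × (26/82) × (16/82) × (70/82) ≈ 0.0268991
Highest score → author B.

author B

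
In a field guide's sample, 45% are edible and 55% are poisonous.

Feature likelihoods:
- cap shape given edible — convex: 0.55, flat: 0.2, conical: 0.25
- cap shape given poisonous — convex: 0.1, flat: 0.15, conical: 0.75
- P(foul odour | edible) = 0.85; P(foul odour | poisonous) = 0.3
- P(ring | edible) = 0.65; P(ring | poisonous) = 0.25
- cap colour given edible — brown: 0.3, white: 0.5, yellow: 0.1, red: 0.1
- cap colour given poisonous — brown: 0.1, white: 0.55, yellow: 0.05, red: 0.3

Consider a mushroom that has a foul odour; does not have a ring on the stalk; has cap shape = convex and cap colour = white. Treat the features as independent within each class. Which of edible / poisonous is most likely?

edible: 0.45 × 0.55 × 0.85 × (1−0.65) × 0.5 = 0.036815625
poisonous: 0.55 × 0.1 × 0.3 × (1−0.25) × 0.55 = 0.00680625
Highest score → edible.

edible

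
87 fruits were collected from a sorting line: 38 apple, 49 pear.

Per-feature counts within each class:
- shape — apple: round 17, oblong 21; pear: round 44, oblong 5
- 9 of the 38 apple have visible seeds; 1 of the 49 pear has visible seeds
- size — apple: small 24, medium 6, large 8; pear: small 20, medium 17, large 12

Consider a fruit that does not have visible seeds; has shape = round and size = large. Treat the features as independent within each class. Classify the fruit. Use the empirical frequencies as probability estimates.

apple: (38/87) × (17/38) × (29/38) × (8/38) ≈ 0.0313943
pear: (49/87) × (44/49) × (48/49) × (12/49) ≈ 0.121329
Highest score → pear.

pear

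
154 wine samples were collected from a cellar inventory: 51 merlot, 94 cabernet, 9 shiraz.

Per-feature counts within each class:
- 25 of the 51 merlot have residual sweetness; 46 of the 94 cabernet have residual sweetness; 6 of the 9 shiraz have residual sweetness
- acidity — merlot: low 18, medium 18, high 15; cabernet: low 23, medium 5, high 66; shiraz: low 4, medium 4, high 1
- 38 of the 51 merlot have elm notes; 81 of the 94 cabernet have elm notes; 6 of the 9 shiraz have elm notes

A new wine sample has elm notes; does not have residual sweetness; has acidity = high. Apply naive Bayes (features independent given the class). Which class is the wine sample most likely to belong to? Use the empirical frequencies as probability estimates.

cabernet

merlot: (51/154) × (26/51) × (15/51) × (38/51) ≈ 0.0369988
cabernet: (94/154) × (48/94) × (66/94) × (81/94) ≈ 0.188579
shiraz: (9/154) × (3/9) × (1/9) × (6/9) ≈ 0.001443
Highest score → cabernet.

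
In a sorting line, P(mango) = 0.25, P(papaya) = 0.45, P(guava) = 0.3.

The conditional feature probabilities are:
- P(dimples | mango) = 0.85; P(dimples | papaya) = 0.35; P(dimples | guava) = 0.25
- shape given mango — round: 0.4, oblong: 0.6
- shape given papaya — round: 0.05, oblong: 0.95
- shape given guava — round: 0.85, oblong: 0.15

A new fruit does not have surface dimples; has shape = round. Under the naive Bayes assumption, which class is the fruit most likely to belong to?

mango: 0.25 × (1−0.85) × 0.4 = 0.015
papaya: 0.45 × (1−0.35) × 0.05 = 0.014625
guava: 0.3 × (1−0.25) × 0.85 = 0.19125
Highest score → guava.

guava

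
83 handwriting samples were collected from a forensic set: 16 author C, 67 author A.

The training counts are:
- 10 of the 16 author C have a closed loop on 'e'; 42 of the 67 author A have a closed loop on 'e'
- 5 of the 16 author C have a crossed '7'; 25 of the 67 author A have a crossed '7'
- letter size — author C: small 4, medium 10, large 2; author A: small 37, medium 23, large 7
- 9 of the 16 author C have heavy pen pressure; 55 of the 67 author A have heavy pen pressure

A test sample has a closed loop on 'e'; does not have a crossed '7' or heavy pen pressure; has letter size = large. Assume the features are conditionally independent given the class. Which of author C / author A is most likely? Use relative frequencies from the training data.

author C: (16/83) × (10/16) × (11/16) × (2/16) × (7/16) ≈ 0.00452984
author A: (67/83) × (42/67) × (42/67) × (7/67) × (12/67) ≈ 0.00593575
Highest score → author A.

author A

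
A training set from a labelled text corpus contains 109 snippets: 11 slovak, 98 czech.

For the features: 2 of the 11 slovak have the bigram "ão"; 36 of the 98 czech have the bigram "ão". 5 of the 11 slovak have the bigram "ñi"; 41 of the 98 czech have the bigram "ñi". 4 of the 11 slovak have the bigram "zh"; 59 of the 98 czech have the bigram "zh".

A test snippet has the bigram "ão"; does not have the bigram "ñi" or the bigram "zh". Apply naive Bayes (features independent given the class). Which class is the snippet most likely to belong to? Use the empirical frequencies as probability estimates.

czech

slovak: (11/109) × (2/11) × (6/11) × (7/11) ≈ 0.00636894
czech: (98/109) × (36/98) × (57/98) × (39/98) ≈ 0.0764475
Highest score → czech.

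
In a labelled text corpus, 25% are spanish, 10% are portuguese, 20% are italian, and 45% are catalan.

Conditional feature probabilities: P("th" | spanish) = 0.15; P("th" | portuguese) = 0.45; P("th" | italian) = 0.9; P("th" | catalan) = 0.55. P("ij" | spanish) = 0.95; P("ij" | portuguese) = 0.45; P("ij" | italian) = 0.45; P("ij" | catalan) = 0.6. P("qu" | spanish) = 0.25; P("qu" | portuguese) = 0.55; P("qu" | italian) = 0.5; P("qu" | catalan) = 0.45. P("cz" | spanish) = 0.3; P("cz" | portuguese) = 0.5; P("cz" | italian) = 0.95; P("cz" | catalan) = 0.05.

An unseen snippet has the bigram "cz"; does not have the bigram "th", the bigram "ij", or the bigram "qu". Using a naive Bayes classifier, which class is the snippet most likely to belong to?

spanish: 0.25 × (1−0.15) × (1−0.95) × (1−0.25) × 0.3 = 0.002390625
portuguese: 0.1 × (1−0.45) × (1−0.45) × (1−0.55) × 0.5 = 0.00680625
italian: 0.2 × (1−0.9) × (1−0.45) × (1−0.5) × 0.95 = 0.005225
catalan: 0.45 × (1−0.55) × (1−0.6) × (1−0.45) × 0.05 = 0.0022275
Highest score → portuguese.

portuguese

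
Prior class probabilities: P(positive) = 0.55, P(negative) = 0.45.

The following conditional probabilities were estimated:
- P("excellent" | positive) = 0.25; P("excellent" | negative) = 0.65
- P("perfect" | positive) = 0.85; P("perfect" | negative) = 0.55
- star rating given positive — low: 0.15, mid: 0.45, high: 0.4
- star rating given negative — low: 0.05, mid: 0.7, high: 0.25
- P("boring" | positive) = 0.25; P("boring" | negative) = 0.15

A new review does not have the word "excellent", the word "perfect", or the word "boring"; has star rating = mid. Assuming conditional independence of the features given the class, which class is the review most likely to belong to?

positive: 0.55 × (1−0.25) × (1−0.85) × 0.45 × (1−0.25) = 0.0208828125
negative: 0.45 × (1−0.65) × (1−0.55) × 0.7 × (1−0.15) = 0.042170625
Highest score → negative.

negative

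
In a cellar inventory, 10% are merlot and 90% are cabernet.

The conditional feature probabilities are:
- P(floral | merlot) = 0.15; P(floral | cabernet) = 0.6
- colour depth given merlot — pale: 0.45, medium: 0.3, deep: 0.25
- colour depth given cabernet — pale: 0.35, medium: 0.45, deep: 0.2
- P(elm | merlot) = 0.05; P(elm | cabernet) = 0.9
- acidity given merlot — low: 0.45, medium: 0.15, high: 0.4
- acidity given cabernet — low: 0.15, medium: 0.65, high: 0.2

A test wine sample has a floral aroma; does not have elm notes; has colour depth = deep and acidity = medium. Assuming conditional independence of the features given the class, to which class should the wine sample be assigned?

merlot: 0.1 × 0.15 × 0.25 × (1−0.05) × 0.15 = 0.000534375
cabernet: 0.9 × 0.6 × 0.2 × (1−0.9) × 0.65 = 0.00702
Highest score → cabernet.

cabernet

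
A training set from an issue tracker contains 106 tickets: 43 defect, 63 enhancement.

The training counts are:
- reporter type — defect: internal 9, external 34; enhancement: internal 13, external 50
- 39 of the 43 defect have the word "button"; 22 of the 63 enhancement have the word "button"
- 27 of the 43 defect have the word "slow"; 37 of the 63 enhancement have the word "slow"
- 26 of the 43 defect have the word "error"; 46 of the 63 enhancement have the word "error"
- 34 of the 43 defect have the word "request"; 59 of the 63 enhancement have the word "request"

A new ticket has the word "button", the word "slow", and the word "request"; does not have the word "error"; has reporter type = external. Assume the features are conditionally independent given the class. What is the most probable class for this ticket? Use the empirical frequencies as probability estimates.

defect: (43/106) × (34/43) × (39/43) × (27/43) × (17/43) × (34/43) ≈ 0.0571025
enhancement: (63/106) × (50/63) × (22/63) × (37/63) × (17/63) × (59/63) ≈ 0.0244471
Highest score → defect.

defect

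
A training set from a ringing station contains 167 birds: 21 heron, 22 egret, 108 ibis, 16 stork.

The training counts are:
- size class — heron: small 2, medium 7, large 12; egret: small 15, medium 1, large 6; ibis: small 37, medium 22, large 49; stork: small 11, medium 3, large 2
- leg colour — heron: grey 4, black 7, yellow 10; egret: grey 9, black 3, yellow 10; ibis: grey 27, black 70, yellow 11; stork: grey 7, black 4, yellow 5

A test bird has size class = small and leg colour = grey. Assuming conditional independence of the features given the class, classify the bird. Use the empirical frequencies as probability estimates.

heron: (21/167) × (2/21) × (4/21) ≈ 0.00228115
egret: (22/167) × (15/22) × (9/22) ≈ 0.0367447
ibis: (108/167) × (37/108) × (27/108) ≈ 0.0553892
stork: (16/167) × (11/16) × (7/16) ≈ 0.0288174
Highest score → ibis.

ibis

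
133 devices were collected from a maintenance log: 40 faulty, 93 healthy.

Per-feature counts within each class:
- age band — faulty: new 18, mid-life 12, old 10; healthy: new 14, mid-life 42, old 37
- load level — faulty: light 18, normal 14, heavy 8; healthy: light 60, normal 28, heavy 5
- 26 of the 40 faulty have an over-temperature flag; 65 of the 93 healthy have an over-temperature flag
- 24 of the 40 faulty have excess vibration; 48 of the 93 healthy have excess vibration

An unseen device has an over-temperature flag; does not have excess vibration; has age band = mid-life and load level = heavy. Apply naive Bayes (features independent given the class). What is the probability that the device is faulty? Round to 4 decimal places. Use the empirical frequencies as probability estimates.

faulty: (40/133) × (12/40) × (8/40) × (26/40) × (16/40) ≈ 0.00469173
healthy: (93/133) × (42/93) × (5/93) × (65/93) × (45/93) ≈ 0.00574176
P(faulty | x) = 0.00469173 / 0.01043349 ≈ 0.4497

0.4497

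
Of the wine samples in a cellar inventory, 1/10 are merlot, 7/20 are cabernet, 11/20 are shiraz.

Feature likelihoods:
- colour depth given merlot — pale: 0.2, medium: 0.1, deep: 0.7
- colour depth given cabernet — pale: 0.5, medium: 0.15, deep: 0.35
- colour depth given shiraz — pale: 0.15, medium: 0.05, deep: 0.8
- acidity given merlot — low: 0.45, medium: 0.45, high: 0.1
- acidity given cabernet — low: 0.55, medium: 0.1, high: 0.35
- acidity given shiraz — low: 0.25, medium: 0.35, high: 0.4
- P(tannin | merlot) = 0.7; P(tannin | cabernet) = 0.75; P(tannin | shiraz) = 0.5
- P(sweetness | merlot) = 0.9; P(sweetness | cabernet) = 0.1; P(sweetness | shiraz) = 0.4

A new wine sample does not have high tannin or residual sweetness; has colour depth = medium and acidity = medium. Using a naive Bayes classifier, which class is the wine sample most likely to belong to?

shiraz

merlot: 0.1 × 0.1 × 0.45 × (1−0.7) × (1−0.9) = 0.000135
cabernet: 0.35 × 0.15 × 0.1 × (1−0.75) × (1−0.1) = 0.00118125
shiraz: 0.55 × 0.05 × 0.35 × (1−0.5) × (1−0.4) = 0.0028875
Highest score → shiraz.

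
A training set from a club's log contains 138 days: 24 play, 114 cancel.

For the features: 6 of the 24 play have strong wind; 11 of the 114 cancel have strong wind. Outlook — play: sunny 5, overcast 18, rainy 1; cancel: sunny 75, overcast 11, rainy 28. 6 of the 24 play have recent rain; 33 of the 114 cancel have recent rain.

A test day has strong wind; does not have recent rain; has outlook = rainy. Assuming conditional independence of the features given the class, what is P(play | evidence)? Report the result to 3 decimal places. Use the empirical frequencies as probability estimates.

play: (24/138) × (6/24) × (1/24) × (18/24) ≈ 0.0013587
cancel: (114/138) × (11/114) × (28/114) × (81/114) ≈ 0.0139106
P(play | x) = 0.0013587 / 0.0152693 ≈ 0.089

0.089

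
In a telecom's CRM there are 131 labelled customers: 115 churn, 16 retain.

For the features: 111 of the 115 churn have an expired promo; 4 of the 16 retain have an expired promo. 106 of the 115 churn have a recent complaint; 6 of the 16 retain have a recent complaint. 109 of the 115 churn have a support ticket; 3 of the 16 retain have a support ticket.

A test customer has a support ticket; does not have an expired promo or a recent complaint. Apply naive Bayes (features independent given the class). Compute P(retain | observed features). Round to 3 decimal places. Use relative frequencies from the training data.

0.826

churn: (115/131) × (4/115) × (9/115) × (109/115) ≈ 0.00226497
retain: (16/131) × (12/16) × (10/16) × (3/16) ≈ 0.0107347
P(retain | x) = 0.0107347 / 0.01299967 ≈ 0.826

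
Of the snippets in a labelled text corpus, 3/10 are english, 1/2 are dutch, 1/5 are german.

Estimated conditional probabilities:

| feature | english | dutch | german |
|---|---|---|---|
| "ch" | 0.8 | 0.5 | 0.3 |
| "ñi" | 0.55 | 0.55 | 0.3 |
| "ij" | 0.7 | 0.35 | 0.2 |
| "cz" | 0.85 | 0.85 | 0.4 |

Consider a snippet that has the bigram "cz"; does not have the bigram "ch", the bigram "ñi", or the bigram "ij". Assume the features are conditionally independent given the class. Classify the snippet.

english: 0.3 × (1−0.8) × (1−0.55) × (1−0.7) × 0.85 = 0.006885
dutch: 0.5 × (1−0.5) × (1−0.55) × (1−0.35) × 0.85 = 0.06215625
german: 0.2 × (1−0.3) × (1−0.3) × (1−0.2) × 0.4 = 0.03136
Highest score → dutch.

dutch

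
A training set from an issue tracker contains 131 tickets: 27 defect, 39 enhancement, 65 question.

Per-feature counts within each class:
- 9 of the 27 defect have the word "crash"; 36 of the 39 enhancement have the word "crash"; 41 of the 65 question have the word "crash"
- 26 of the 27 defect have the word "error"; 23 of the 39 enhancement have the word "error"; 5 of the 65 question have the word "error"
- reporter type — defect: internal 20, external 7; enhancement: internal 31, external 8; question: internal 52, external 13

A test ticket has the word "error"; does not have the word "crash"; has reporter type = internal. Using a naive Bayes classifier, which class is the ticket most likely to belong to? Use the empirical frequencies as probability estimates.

defect: (27/131) × (18/27) × (26/27) × (20/27) ≈ 0.0980115
enhancement: (39/131) × (3/39) × (23/39) × (31/39) ≈ 0.0107352
question: (65/131) × (24/65) × (5/65) × (52/65) ≈ 0.0112742
Highest score → defect.

defect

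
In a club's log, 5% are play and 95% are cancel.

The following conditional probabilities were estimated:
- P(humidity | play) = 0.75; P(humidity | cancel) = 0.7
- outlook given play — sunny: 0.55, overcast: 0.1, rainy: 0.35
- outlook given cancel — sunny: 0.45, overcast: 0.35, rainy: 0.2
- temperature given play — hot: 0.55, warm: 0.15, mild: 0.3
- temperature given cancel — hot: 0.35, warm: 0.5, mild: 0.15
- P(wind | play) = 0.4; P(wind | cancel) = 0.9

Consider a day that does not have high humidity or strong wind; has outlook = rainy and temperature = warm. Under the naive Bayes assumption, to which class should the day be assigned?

play: 0.05 × (1−0.75) × 0.35 × 0.15 × (1−0.4) = 0.00039375
cancel: 0.95 × (1−0.7) × 0.2 × 0.5 × (1−0.9) = 0.00285
Highest score → cancel.

cancel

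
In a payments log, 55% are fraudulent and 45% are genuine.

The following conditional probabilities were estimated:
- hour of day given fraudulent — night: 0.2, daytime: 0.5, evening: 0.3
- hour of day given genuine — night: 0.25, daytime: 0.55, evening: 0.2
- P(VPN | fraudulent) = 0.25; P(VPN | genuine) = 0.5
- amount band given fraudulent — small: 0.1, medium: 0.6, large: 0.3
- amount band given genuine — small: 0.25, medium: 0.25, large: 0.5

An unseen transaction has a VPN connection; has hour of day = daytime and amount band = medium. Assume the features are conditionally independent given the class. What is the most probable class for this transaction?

fraudulent: 0.55 × 0.5 × 0.25 × 0.6 = 0.04125
genuine: 0.45 × 0.55 × 0.5 × 0.25 = 0.0309375
Highest score → fraudulent.

fraudulent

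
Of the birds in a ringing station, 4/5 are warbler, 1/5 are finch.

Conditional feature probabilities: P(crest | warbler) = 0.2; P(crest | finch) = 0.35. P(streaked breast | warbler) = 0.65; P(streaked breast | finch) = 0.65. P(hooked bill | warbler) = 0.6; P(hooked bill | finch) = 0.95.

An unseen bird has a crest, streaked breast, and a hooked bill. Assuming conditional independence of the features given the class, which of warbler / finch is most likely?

warbler

warbler: 0.8 × 0.2 × 0.65 × 0.6 = 0.0624
finch: 0.2 × 0.35 × 0.65 × 0.95 = 0.043225
Highest score → warbler.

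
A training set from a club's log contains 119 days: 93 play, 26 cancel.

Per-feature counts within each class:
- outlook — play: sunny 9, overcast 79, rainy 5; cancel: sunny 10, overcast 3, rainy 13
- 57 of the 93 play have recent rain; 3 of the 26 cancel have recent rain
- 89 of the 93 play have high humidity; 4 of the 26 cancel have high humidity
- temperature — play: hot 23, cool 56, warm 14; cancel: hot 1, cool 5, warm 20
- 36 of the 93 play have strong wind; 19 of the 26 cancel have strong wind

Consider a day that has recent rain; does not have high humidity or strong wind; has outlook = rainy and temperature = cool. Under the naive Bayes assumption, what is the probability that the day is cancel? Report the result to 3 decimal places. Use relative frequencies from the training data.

0.575

play: (93/119) × (5/93) × (57/93) × (4/93) × (56/93) × (57/93) ≈ 0.000408779
cancel: (26/119) × (13/26) × (3/26) × (22/26) × (5/26) × (7/26) ≈ 0.000552224
P(cancel | x) = 0.000552224 / 0.000961003 ≈ 0.575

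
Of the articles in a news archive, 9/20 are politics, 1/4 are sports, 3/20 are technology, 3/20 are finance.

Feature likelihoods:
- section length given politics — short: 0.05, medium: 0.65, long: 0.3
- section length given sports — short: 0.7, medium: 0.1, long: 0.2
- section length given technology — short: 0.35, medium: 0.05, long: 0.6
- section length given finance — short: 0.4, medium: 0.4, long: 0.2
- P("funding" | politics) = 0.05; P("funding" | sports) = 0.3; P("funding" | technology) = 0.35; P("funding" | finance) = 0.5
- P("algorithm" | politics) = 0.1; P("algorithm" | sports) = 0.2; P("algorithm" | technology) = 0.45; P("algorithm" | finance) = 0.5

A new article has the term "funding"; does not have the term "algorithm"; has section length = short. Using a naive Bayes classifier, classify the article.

sports

politics: 0.45 × 0.05 × 0.05 × (1−0.1) = 0.0010125
sports: 0.25 × 0.7 × 0.3 × (1−0.2) = 0.042
technology: 0.15 × 0.35 × 0.35 × (1−0.45) = 0.01010625
finance: 0.15 × 0.4 × 0.5 × (1−0.5) = 0.015
Highest score → sports.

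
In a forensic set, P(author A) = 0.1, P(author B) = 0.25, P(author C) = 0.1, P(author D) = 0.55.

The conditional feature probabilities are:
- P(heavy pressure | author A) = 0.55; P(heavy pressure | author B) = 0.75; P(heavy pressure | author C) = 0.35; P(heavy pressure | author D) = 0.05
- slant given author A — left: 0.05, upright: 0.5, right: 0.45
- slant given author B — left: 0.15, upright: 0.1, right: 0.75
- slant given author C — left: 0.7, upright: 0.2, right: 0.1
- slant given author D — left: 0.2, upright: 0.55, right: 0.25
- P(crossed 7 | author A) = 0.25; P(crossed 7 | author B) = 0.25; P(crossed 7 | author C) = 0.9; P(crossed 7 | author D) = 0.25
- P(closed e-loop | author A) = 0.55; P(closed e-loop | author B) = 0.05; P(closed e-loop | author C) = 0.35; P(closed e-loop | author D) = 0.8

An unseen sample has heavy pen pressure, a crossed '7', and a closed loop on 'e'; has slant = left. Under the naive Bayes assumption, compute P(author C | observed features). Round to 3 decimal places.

0.808

author A: 0.1 × 0.55 × 0.05 × 0.25 × 0.55 = 0.000378125
author B: 0.25 × 0.75 × 0.15 × 0.25 × 0.05 = 0.0003515625
author C: 0.1 × 0.35 × 0.7 × 0.9 × 0.35 = 0.0077175
author D: 0.55 × 0.05 × 0.2 × 0.25 × 0.8 = 0.0011
P(author C | x) = 0.0077175 / 0.0095471875 ≈ 0.808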